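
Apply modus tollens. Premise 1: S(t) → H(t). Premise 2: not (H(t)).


Modus tollens: from (P → Q) and ¬Q, infer ¬P.
Q = 'H(t)' is denied; since P → Q, P must also fail.

Not (S(t)).


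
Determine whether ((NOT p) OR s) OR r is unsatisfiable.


Truth table over {p, r, s}:
p | r | s | φ
-------------
F | F | F | T
T | F | F | F
F | T | F | T
T | T | F | T
F | F | T | T
T | F | T | T
F | T | T | T
T | T | T | T
Satisfying assignment at row 1: p=F, r=F, s=F gives T.

No, it is not a contradiction.


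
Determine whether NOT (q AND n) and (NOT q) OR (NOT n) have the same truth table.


Compare truth tables:
n | q | φ | ψ
-------------
F | F | T | T
T | F | T | T
F | T | T | T
T | T | F | F
The columns φ and ψ agree on every row.

Yes, they are logically equivalent.


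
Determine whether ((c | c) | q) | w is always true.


Build the truth table over {c, q, w}:
c | q | w | φ
-------------
False | False | False | False
True | False | False | True
False | True | False | True
True | True | False | True
False | False | True | True
True | False | True | True
False | True | True | True
True | True | True | True
Counterexample at row 1: with c=False, q=False, w=False, the formula is False.

No, it is not a tautology.


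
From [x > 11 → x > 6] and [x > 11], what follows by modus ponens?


Modus ponens: from (P → Q) and P, infer Q.
P = 'x > 11' is asserted, and P → Q holds, so Q follows.

x > 6.


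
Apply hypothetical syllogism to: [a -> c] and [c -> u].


Hypothetical syllogism: from (P → Q) and (Q → R), infer (P → R).
Chain the two implications through the shared middle term 'c'.

a -> u


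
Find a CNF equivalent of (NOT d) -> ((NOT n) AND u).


Step 1: Rewrite (¬d) → ((¬n) ∧ u) as ¬(¬d) ∨ ((¬n) ∧ u).
Step 2: Distribute ∨ over ∧.
Step 3: Eliminate any double negations (¬¬X = X).

(d OR (NOT n)) AND (d OR u)


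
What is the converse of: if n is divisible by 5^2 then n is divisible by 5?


The converse of (P → Q) is (Q → P). It is not in general equivalent to the original.
Here P = 'n is divisible by 5^2' and Q = 'n is divisible by 5'.

If n is divisible by 5, then n is divisible by 5^2.


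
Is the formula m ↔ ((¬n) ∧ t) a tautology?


Build the truth table over {m, n, t}:
m | n | t | φ
-------------
F | F | F | T
T | F | F | F
F | T | F | T
T | T | F | F
F | F | T | F
T | F | T | T
F | T | T | T
T | T | T | F
Counterexample at row 2: with m=T, n=F, t=F, the formula is F.

No, it is not a tautology.


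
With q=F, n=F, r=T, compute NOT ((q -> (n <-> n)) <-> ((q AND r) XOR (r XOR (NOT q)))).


Substitute q=F, n=F, r=T:
n <-> n = F <-> F = T
q -> (n <-> n) = F -> T = T
q AND r = F AND T = F
NOT q = T
r XOR (NOT q) = T XOR T = F
(q AND r) XOR (r XOR (NOT q)) = F XOR F = F
(q -> (n <-> n)) <-> ((q AND r) XOR (r XOR (NOT q))) = T <-> F = F
NOT ((q -> (n <-> n)) <-> ((q AND r) XOR (r XOR (NOT q)))) = T

T


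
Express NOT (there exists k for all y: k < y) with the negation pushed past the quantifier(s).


Negation flips each quantifier (∀↔∃) and negates the inner predicate.
¬(there exists k for all y: φ) = for all k there exists y: ¬φ.

for all k there exists y: NOT(k < y)


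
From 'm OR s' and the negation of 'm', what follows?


Disjunctive syllogism: from (P ∨ Q) and ¬P, infer Q.
One disjunct, 'm', is ruled out; the other must hold.

s


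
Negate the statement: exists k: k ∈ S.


¬(forall x: φ) = exists x: ¬φ, and ¬(exists x: φ) = forall x: ¬φ.
Apply to the existential statement.

forall k: ~(k ∈ S)


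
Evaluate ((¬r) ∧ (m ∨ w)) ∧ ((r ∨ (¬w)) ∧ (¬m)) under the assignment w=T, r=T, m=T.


Substitute w=T, r=T, m=T:
¬r = F
m ∨ w = T ∨ T = T
(¬r) ∧ (m ∨ w) = F ∧ T = F
¬w = F
r ∨ (¬w) = T ∨ F = T
¬m = F
(r ∨ (¬w)) ∧ (¬m) = T ∧ F = F
((¬r) ∧ (m ∨ w)) ∧ ((r ∨ (¬w)) ∧ (¬m)) = F ∧ F = F

F


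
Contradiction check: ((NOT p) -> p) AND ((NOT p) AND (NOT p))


Truth table over {p}:
p | φ
-----
F | F
T | F
Every row is false.

Yes, it is a contradiction.


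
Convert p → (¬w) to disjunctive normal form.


Step 1: Rewrite p → (¬w) as ¬p ∨ (¬w).

(¬p) ∨ (¬w)


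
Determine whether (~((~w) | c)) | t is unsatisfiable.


Truth table over {c, t, w}:
c | t | w | φ
-------------
False | False | False | False
True | False | False | False
False | True | False | True
True | True | False | True
False | False | True | True
True | False | True | False
False | True | True | True
True | True | True | True
Satisfying assignment at row 3: c=False, t=True, w=False gives True.

No, it is not a contradiction.


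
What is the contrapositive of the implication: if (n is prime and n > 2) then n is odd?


The contrapositive of (P → Q) is (¬Q → ¬P); it is logically equivalent to the original.
Here P = '(n is prime and n > 2)' and Q = 'n is odd'.

If not (n is odd), then not ((n is prime and n > 2)).


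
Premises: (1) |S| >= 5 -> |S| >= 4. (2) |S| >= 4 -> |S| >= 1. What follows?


Hypothetical syllogism: from (P → Q) and (Q → R), infer (P → R).
Chain the two implications through the shared middle term '|S| >= 4'.

|S| >= 5 -> |S| >= 1


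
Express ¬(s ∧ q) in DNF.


Step 1: Apply De Morgan: ¬(s ∧ q) = ¬s ∨ ¬q.

(¬s) ∨ (¬q)


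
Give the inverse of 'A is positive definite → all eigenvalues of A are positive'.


The inverse of (P → Q) is (¬P → ¬Q). It is equivalent to the converse, not to the original.
Here P = 'A is positive definite' and Q = 'all eigenvalues of A are positive'.

If not (A is positive definite), then not (all eigenvalues of A are positive).


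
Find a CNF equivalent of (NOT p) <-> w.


Step 1: Rewrite (¬p) ↔ w as ((¬p) → w) ∧ (w → (¬p)).
Step 2: Rewrite each implication as a disjunction.
Step 3: Eliminate any double negations (¬¬X = X).

(p OR w) AND ((NOT w) OR (NOT p))


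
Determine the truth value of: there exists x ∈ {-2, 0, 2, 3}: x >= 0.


Evaluate the predicate on each element: -2:F, 0:T, 2:T, 3:T.
Witness x = 0 satisfies the predicate.

T


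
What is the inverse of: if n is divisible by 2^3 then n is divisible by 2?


The inverse of (P → Q) is (¬P → ¬Q). It is equivalent to the converse, not to the original.
Here P = 'n is divisible by 2^3' and Q = 'n is divisible by 2'.

If not (n is divisible by 2^3), then not (n is divisible by 2).


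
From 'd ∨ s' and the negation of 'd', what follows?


Disjunctive syllogism: from (P ∨ Q) and ¬P, infer Q.
One disjunct, 'd', is ruled out; the other must hold.

s


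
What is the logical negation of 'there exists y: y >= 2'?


¬(for all x: φ) = there exists x: ¬φ, and ¬(there exists x: φ) = for all x: ¬φ.
Apply to the existential statement.

for all y: NOT(y >= 2)


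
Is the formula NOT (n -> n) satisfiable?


Check all 2 assignments over {n}:
n | φ
-----
F | F
T | F
No assignment makes the formula true.

Unsatisfiable.


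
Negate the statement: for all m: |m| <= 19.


¬(for all x: φ) = there exists x: ¬φ, and ¬(there exists x: φ) = for all x: ¬φ.
Apply to the universal statement.

there exists m: NOT(|m| <= 19)


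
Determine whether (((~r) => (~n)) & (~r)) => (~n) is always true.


Build the truth table over {n, r}:
n | r | φ
---------
False | False | True
True | False | True
False | True | True
True | True | True
Every row evaluates to true.

Yes, it is a tautology.


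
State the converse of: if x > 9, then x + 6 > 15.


The converse of (P → Q) is (Q → P). It is not in general equivalent to the original.
Here P = 'x > 9' and Q = 'x + 6 > 15'.

If x + 6 > 15, then x > 9.


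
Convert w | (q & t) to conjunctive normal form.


Step 1: Distribute ∨ over ∧: w ∨ (q ∧ t) = (w ∨ q) ∧ (w ∨ t).

(w | q) & (w | t)


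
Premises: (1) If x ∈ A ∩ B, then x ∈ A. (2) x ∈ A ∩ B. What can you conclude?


Modus ponens: from (P → Q) and P, infer Q.
P = 'x ∈ A ∩ B' is asserted, and P → Q holds, so Q follows.

x ∈ A.


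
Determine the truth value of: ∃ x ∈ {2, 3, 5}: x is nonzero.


Evaluate the predicate on each element: 2:T, 3:T, 5:T.
Witness x = 2 satisfies the predicate.

T


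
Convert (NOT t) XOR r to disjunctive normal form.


Step 1: (¬t) ⊕ r is true exactly when they disagree: ((¬t) ∧ ¬r) ∨ (¬(¬t) ∧ r).
Step 2: Eliminate any double negations (¬¬X = X).

((NOT t) AND (NOT r)) OR (t AND r)


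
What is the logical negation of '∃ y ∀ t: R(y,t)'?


Negation flips each quantifier (∀↔∃) and negates the inner predicate.
¬(∃ y ∀ t: φ) = ∀ y ∃ t: ¬φ.

∀ y ∃ t: ¬(R(y,t))


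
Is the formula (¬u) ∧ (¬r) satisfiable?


Search for a satisfying assignment over {r, u}.
Try r=F, u=F: the formula evaluates to T.
A satisfying assignment exists.

Satisfiable.


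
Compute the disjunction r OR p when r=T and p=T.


Disjunction is false only when both operands are false.
Substitute: r=T, p=T.
T OR T evaluates to T.

T


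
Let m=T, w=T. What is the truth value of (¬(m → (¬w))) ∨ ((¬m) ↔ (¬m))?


Substitute m=T, w=T:
¬w = F
m → (¬w) = T → F = F
¬(m → (¬w)) = T
¬m = F
¬m = F
(¬m) ↔ (¬m) = F ↔ F = T
(¬(m → (¬w))) ∨ ((¬m) ↔ (¬m)) = T ∨ T = T

T


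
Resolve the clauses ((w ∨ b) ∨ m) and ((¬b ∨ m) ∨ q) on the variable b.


The clauses contain complementary literals b and ¬b.
Resolution eliminates this pair and disjoins the remaining literals (merging duplicates).

((w ∨ m) ∨ q)


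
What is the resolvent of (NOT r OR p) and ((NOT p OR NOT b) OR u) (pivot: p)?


The clauses contain complementary literals p and NOTp.
Resolution eliminates this pair and disjoins the remaining literals (merging duplicates).

((NOT r OR u) OR NOT b)


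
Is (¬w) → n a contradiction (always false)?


Truth table over {n, w}:
n | w | φ
---------
F | F | F
T | F | T
F | T | T
T | T | T
Satisfying assignment at row 2: n=T, w=F gives T.

No, it is not a contradiction.


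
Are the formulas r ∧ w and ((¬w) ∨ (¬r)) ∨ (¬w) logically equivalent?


Compare truth tables:
r | w | φ | ψ
-------------
F | F | F | T
T | F | F | T
F | T | F | T
T | T | T | F
They differ at row 1 (r=F, w=F): φ=F but ψ=T.

No, they are not logically equivalent.


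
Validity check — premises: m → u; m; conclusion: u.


This matches the form of modus ponens: the conclusion follows in every model of the premises.

Valid.


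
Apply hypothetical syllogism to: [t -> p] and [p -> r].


Hypothetical syllogism: from (P → Q) and (Q → R), infer (P → R).
Chain the two implications through the shared middle term 'p'.

t -> r


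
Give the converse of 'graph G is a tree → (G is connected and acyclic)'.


The converse of (P → Q) is (Q → P). It is not in general equivalent to the original.
Here P = 'graph G is a tree' and Q = '(G is connected and acyclic)'.

If (G is connected and acyclic), then graph G is a tree.


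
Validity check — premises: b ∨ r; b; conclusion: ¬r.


This is affirming a disjunct (fallacy). There exist truth assignments where the premises are all true but the conclusion is false.

Invalid.


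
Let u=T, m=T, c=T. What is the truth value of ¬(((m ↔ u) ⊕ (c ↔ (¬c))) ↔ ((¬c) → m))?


Substitute u=T, m=T, c=T:
m ↔ u = T ↔ T = T
¬c = F
c ↔ (¬c) = T ↔ F = F
(m ↔ u) ⊕ (c ↔ (¬c)) = T ⊕ F = T
¬c = F
(¬c) → m = F → T = T
((m ↔ u) ⊕ (c ↔ (¬c))) ↔ ((¬c) → m) = T ↔ T = T
¬(((m ↔ u) ⊕ (c ↔ (¬c))) ↔ ((¬c) → m)) = F

F


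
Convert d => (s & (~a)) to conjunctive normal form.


Step 1: Rewrite d → (s ∧ (¬a)) as ¬d ∨ (s ∧ (¬a)).
Step 2: Distribute ∨ over ∧.

((~d) | s) & ((~d) | (~a))


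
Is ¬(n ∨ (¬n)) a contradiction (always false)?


Truth table over {n}:
n | φ
-----
F | F
T | F
Every row is false.

Yes, it is a contradiction.


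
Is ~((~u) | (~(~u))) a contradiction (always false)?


Truth table over {u}:
u | φ
-----
False | False
True | False
Every row is false.

Yes, it is a contradiction.


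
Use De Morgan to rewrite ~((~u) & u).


De Morgan: the negation of a conjunction is the disjunction of the negations.
Distribute ~ across &, flipping it to |, and negate each literal.

u | (~u)


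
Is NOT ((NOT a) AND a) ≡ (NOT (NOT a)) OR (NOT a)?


Compare truth tables:
a | φ | ψ
---------
F | T | T
T | T | T
The columns φ and ψ agree on every row.

Yes, they are logically equivalent.


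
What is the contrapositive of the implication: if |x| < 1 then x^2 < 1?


The contrapositive of (P → Q) is (¬Q → ¬P); it is logically equivalent to the original.
Here P = '|x| < 1' and Q = 'x^2 < 1'.

If not (x^2 < 1), then not (|x| < 1).


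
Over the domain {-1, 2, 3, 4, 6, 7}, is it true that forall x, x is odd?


Evaluate the predicate on each element: -1:True, 2:False, 3:True, 4:False, 6:False, 7:True.
Counterexample x = 2 fails the predicate.

False


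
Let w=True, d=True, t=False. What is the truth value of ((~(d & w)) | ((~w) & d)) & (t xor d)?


Substitute w=True, d=True, t=False:
d & w = True & True = True
~(d & w) = False
~w = False
(~w) & d = False & True = False
(~(d & w)) | ((~w) & d) = False | False = False
t xor d = False xor True = True
((~(d & w)) | ((~w) & d)) & (t xor d) = False & True = False

False


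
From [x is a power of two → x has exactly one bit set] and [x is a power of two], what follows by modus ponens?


Modus ponens: from (P → Q) and P, infer Q.
P = 'x is a power of two' is asserted, and P → Q holds, so Q follows.

x has exactly one bit set.


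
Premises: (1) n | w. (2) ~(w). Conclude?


Disjunctive syllogism: from (P ∨ Q) and ¬P, infer Q.
One disjunct, 'w', is ruled out; the other must hold.

n


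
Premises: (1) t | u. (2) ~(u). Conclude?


Disjunctive syllogism: from (P ∨ Q) and ¬P, infer Q.
One disjunct, 'u', is ruled out; the other must hold.

t


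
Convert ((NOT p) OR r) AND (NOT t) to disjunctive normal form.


Step 1: Distribute ∧ over ∨: ((¬p) ∨ r) ∧ (¬t) = ((¬p) ∧ (¬t)) ∨ (r ∧ (¬t)).

((NOT p) AND (NOT t)) OR (r AND (NOT t))


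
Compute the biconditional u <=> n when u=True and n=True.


Biconditional is true when both operands have the same truth value.
Substitute: u=True, n=True.
True <=> True evaluates to True.

True


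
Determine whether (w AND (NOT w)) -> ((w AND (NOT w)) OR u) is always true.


Build the truth table over {u, w}:
u | w | φ
---------
F | F | T
T | F | T
F | T | T
T | T | T
Every row evaluates to true.

Yes, it is a tautology.


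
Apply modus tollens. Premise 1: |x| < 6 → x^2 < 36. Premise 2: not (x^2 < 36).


Modus tollens: from (P → Q) and ¬Q, infer ¬P.
Q = 'x^2 < 36' is denied; since P → Q, P must also fail.

Not (|x| < 6).


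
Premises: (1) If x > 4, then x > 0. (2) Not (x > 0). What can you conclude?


Modus tollens: from (P → Q) and ¬Q, infer ¬P.
Q = 'x > 0' is denied; since P → Q, P must also fail.

Not (x > 4).


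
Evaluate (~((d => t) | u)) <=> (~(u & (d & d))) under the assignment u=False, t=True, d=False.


Substitute u=False, t=True, d=False:
d => t = False => True = True
(d => t) | u = True | False = True
~((d => t) | u) = False
d & d = False & False = False
u & (d & d) = False & False = False
~(u & (d & d)) = True
(~((d => t) | u)) <=> (~(u & (d & d))) = False <=> True = False

False


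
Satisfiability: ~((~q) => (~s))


Search for a satisfying assignment over {q, s}.
Try q=False, s=True: the formula evaluates to True.
A satisfying assignment exists.

Satisfiable.


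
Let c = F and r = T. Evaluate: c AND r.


Conjunction is true only when both operands are true.
Substitute: c=F, r=T.
F AND T evaluates to F.

F


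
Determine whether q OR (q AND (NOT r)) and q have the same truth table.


Compare truth tables:
q | r | φ | ψ
-------------
F | F | F | F
T | F | T | T
F | T | F | F
T | T | T | T
The columns φ and ψ agree on every row.

Yes, they are logically equivalent.


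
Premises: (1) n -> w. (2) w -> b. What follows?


Hypothetical syllogism: from (P → Q) and (Q → R), infer (P → R).
Chain the two implications through the shared middle term 'w'.

n -> b


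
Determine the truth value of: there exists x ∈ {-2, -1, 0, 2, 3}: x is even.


Evaluate the predicate on each element: -2:T, -1:F, 0:T, 2:T, 3:F.
Witness x = -2 satisfies the predicate.

T


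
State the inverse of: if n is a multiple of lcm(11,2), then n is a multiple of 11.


The inverse of (P → Q) is (¬P → ¬Q). It is equivalent to the converse, not to the original.
Here P = 'n is a multiple of lcm(11,2)' and Q = 'n is a multiple of 11'.

If not (n is a multiple of lcm(11,2)), then not (n is a multiple of 11).


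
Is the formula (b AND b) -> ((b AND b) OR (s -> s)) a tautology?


Build the truth table over {b, s}:
b | s | φ
---------
F | F | T
T | F | T
F | T | T
T | T | T
Every row evaluates to true.

Yes, it is a tautology.


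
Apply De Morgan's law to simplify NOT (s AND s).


De Morgan: the negation of a conjunction is the disjunction of the negations.
Distribute NOT across AND, flipping it to OR, and negate each literal.

(NOT s) OR (NOT s)


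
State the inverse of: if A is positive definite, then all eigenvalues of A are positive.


The inverse of (P → Q) is (¬P → ¬Q). It is equivalent to the converse, not to the original.
Here P = 'A is positive definite' and Q = 'all eigenvalues of A are positive'.

If not (A is positive definite), then not (all eigenvalues of A are positive).


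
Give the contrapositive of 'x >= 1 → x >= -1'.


The contrapositive of (P → Q) is (¬Q → ¬P); it is logically equivalent to the original.
Here P = 'x >= 1' and Q = 'x >= -1'.

If not (x >= -1), then not (x >= 1).


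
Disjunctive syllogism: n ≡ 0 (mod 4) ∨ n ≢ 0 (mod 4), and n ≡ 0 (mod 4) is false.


Disjunctive syllogism: from (P ∨ Q) and ¬P, infer Q.
One disjunct, 'n ≡ 0 (mod 4)', is ruled out; the other must hold.

n ≢ 0 (mod 4)


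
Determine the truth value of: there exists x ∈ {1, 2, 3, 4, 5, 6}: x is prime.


Evaluate the predicate on each element: 1:F, 2:T, 3:T, 4:F, 5:T, 6:F.
Witness x = 2 satisfies the predicate.

T


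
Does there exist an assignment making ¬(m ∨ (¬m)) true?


Check all 2 assignments over {m}:
m | φ
-----
F | F
T | F
No assignment makes the formula true.

Unsatisfiable.


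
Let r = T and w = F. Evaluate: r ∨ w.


Disjunction is false only when both operands are false.
Substitute: r=T, w=F.
T ∨ F evaluates to T.

T


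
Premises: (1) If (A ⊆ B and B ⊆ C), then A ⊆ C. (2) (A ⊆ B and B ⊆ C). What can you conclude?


Modus ponens: from (P → Q) and P, infer Q.
P = '(A ⊆ B and B ⊆ C)' is asserted, and P → Q holds, so Q follows.

A ⊆ C.


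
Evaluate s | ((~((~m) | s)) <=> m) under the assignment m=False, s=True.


Substitute m=False, s=True:
~m = True
(~m) | s = True | True = True
~((~m) | s) = False
(~((~m) | s)) <=> m = False <=> False = True
s | ((~((~m) | s)) <=> m) = True | True = True

True


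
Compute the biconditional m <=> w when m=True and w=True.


Biconditional is true when both operands have the same truth value.
Substitute: m=True, w=True.
True <=> True evaluates to True.

True


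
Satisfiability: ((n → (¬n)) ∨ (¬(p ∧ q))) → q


Search for a satisfying assignment over {n, p, q}.
Try n=F, p=F, q=T: the formula evaluates to T.
A satisfying assignment exists.

Satisfiable.


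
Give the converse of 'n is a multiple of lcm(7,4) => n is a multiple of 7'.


The converse of (P → Q) is (Q → P). It is not in general equivalent to the original.
Here P = 'n is a multiple of lcm(7,4)' and Q = 'n is a multiple of 7'.

If n is a multiple of 7, then n is a multiple of lcm(7,4).


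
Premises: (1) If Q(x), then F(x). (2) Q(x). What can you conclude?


Modus ponens: from (P → Q) and P, infer Q.
P = 'Q(x)' is asserted, and P → Q holds, so Q follows.

F(x).


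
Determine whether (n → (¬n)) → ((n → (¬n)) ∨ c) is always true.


Build the truth table over {c, n}:
c | n | φ
---------
F | F | T
T | F | T
F | T | T
T | T | T
Every row evaluates to true.

Yes, it is a tautology.


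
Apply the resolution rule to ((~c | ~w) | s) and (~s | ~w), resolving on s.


The clauses contain complementary literals s and ~s.
Resolution eliminates this pair and disjoins the remaining literals (merging duplicates).

(~w | ~c)


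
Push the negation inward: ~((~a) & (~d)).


De Morgan: the negation of a conjunction is the disjunction of the negations.
Distribute ~ across &, flipping it to |, and negate each literal.

a | d


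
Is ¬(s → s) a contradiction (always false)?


Truth table over {s}:
s | φ
-----
F | F
T | F
Every row is false.

Yes, it is a contradiction.


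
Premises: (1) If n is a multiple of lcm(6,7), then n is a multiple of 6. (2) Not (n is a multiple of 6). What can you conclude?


Modus tollens: from (P → Q) and ¬Q, infer ¬P.
Q = 'n is a multiple of 6' is denied; since P → Q, P must also fail.

Not (n is a multiple of lcm(6,7)).


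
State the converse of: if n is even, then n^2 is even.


The converse of (P → Q) is (Q → P). It is not in general equivalent to the original.
Here P = 'n is even' and Q = 'n^2 is even'.

If n^2 is even, then n is even.


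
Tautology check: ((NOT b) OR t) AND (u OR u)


Build the truth table over {b, t, u}:
b | t | u | φ
-------------
F | F | F | F
T | F | F | F
F | T | F | F
T | T | F | F
F | F | T | T
T | F | T | F
F | T | T | T
T | T | T | T
Counterexample at row 1: with b=F, t=F, u=F, the formula is F.

No, it is not a tautology.


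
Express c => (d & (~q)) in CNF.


Step 1: Rewrite c → (d ∧ (¬q)) as ¬c ∨ (d ∧ (¬q)).
Step 2: Distribute ∨ over ∧.

((~c) | d) & ((~c) | (~q))


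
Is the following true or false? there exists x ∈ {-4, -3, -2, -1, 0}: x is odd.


Evaluate the predicate on each element: -4:F, -3:T, -2:F, -1:T, 0:F.
Witness x = -3 satisfies the predicate.

T


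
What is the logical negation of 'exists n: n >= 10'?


¬(forall x: φ) = exists x: ¬φ, and ¬(exists x: φ) = forall x: ¬φ.
Apply to the existential statement.

forall n: ~(n >= 10)


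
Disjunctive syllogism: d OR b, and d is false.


Disjunctive syllogism: from (P ∨ Q) and ¬P, infer Q.
One disjunct, 'd', is ruled out; the other must hold.

b


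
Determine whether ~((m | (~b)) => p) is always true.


Build the truth table over {b, m, p}:
b | m | p | φ
-------------
False | False | False | True
True | False | False | False
False | True | False | True
True | True | False | True
False | False | True | False
True | False | True | False
False | True | True | False
True | True | True | False
Counterexample at row 2: with b=True, m=False, p=False, the formula is False.

No, it is not a tautology.


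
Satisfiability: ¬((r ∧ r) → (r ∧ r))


Check all 2 assignments over {r}:
r | φ
-----
F | F
T | F
No assignment makes the formula true.

Unsatisfiable.


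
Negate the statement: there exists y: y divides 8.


¬(for all x: φ) = there exists x: ¬φ, and ¬(there exists x: φ) = for all x: ¬φ.
Apply to the existential statement.

for all y: NOT(y divides 8)


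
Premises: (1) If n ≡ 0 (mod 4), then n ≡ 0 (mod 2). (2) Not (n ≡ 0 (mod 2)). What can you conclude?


Modus tollens: from (P → Q) and ¬Q, infer ¬P.
Q = 'n ≡ 0 (mod 2)' is denied; since P → Q, P must also fail.

Not (n ≡ 0 (mod 4)).


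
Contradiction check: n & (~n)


Truth table over {n}:
n | φ
-----
False | False
True | False
Every row is false.

Yes, it is a contradiction.


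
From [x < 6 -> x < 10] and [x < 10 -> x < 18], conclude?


Hypothetical syllogism: from (P → Q) and (Q → R), infer (P → R).
Chain the two implications through the shared middle term 'x < 10'.

x < 6 -> x < 18


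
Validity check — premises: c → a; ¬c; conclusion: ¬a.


This is denying the antecedent (fallacy). There exist truth assignments where the premises are all true but the conclusion is false.

Invalid.


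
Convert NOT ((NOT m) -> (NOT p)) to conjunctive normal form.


Step 1: Rewrite (¬m) → (¬p) as ¬(¬m) ∨ (¬p).
Step 2: Negate: ¬(¬(¬m) ∨ (¬p)) = (¬m) ∧ ¬(¬p) (De Morgan + double negation).
Step 3: Eliminate any double negations (¬¬X = X).

(NOT m) AND p


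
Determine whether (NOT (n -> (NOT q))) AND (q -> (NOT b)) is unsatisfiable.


Truth table over {b, n, q}:
b | n | q | φ
-------------
F | F | F | F
T | F | F | F
F | T | F | F
T | T | F | F
F | F | T | F
T | F | T | F
F | T | T | T
T | T | T | F
Satisfying assignment at row 7: b=F, n=T, q=T gives T.

No, it is not a contradiction.


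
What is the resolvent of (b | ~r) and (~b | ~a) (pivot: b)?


The clauses contain complementary literals b and ~b.
Resolution eliminates this pair and disjoins the remaining literals (merging duplicates).

(~r | ~a)


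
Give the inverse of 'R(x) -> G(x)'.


The inverse of (P → Q) is (¬P → ¬Q). It is equivalent to the converse, not to the original.
Here P = 'R(x)' and Q = 'G(x)'.

If not (R(x)), then not (G(x)).


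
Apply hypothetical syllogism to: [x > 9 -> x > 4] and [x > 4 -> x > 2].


Hypothetical syllogism: from (P → Q) and (Q → R), infer (P → R).
Chain the two implications through the shared middle term 'x > 4'.

x > 9 -> x > 2


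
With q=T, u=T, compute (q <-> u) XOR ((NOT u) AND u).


Substitute q=T, u=T:
q <-> u = T <-> T = T
NOT u = F
(NOT u) AND u = F AND T = F
(q <-> u) XOR ((NOT u) AND u) = T XOR F = T

T


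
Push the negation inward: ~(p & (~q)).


De Morgan: the negation of a conjunction is the disjunction of the negations.
Distribute ~ across &, flipping it to |, and negate each literal.

(~p) | q


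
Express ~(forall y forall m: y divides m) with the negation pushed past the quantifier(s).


Negation flips each quantifier (∀↔∃) and negates the inner predicate.
¬(forall y forall m: φ) = exists y exists m: ¬φ.

exists y exists m: ~(y divides m)


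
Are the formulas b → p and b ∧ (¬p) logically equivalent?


Compare truth tables:
b | p | φ | ψ
-------------
F | F | T | F
T | F | F | T
F | T | T | F
T | T | T | F
They differ at row 1 (b=F, p=F): φ=T but ψ=F.

No, they are not logically equivalent.


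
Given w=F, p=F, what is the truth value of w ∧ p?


Conjunction is true only when both operands are true.
Substitute: w=F, p=F.
F ∧ F evaluates to F.

F


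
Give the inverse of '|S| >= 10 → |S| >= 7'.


The inverse of (P → Q) is (¬P → ¬Q). It is equivalent to the converse, not to the original.
Here P = '|S| >= 10' and Q = '|S| >= 7'.

If not (|S| >= 10), then not (|S| >= 7).


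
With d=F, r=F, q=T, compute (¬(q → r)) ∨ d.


Substitute d=F, r=F, q=T:
q → r = T → F = F
¬(q → r) = T
(¬(q → r)) ∨ d = T ∨ F = T

T


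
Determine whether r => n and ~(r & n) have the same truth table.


Compare truth tables:
n | r | φ | ψ
-------------
False | False | True | True
True | False | True | True
False | True | False | True
True | True | True | False
They differ at row 3 (n=False, r=True): φ=False but ψ=True.

No, they are not logically equivalent.


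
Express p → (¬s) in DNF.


Step 1: Rewrite p → (¬s) as ¬p ∨ (¬s).

(¬p) ∨ (¬s)


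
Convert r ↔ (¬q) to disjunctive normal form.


Step 1: r ↔ (¬q) is true exactly when both agree: (r ∧ (¬q)) ∨ (¬r ∧ ¬(¬q)).
Step 2: Eliminate any double negations (¬¬X = X).

(r ∧ (¬q)) ∨ ((¬r) ∧ q)


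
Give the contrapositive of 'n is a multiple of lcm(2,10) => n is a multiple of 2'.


The contrapositive of (P → Q) is (¬Q → ¬P); it is logically equivalent to the original.
Here P = 'n is a multiple of lcm(2,10)' and Q = 'n is a multiple of 2'.

If not (n is a multiple of 2), then not (n is a multiple of lcm(2,10)).


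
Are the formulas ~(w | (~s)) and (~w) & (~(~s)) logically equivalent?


Compare truth tables:
s | w | φ | ψ
-------------
False | False | False | False
True | False | True | True
False | True | False | False
True | True | False | False
The columns φ and ψ agree on every row.

Yes, they are logically equivalent.


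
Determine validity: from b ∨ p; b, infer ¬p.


This is affirming a disjunct (fallacy). There exist truth assignments where the premises are all true but the conclusion is false.

Invalid.


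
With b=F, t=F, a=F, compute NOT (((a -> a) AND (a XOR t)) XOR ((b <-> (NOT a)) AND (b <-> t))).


Substitute b=F, t=F, a=F:
a -> a = F -> F = T
a XOR t = F XOR F = F
(a -> a) AND (a XOR t) = T AND F = F
NOT a = T
b <-> (NOT a) = F <-> T = F
b <-> t = F <-> F = T
(b <-> (NOT a)) AND (b <-> t) = F AND T = F
((a -> a) AND (a XOR t)) XOR ((b <-> (NOT a)) AND (b <-> t)) = F XOR F = F
NOT (((a -> a) AND (a XOR t)) XOR ((b <-> (NOT a)) AND (b <-> t))) = T

T


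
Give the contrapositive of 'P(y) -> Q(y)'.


The contrapositive of (P → Q) is (¬Q → ¬P); it is logically equivalent to the original.
Here P = 'P(y)' and Q = 'Q(y)'.

If not (Q(y)), then not (P(y)).


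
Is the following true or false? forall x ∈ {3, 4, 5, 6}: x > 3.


Evaluate the predicate on each element: 3:False, 4:True, 5:True, 6:True.
Counterexample x = 3 fails the predicate.

False


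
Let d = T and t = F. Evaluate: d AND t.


Conjunction is true only when both operands are true.
Substitute: d=T, t=F.
T AND F evaluates to F.

F


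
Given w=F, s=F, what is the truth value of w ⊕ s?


Exclusive or is true when exactly one operand is true.
Substitute: w=F, s=F.
F ⊕ F evaluates to F.

F


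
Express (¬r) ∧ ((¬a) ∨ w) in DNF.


Step 1: Distribute ∧ over ∨: (¬r) ∧ ((¬a) ∨ w) = ((¬r) ∧ (¬a)) ∨ ((¬r) ∧ w).

((¬r) ∧ (¬a)) ∨ ((¬r) ∧ w)


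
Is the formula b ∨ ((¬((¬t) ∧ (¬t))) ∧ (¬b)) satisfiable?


Search for a satisfying assignment over {b, t}.
Try b=T, t=F: the formula evaluates to T.
A satisfying assignment exists.

Satisfiable.


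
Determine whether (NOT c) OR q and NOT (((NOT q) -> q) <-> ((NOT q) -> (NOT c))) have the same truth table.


Compare truth tables:
c | q | φ | ψ
-------------
F | F | T | T
T | F | F | F
F | T | T | F
T | T | T | F
They differ at row 3 (c=F, q=T): φ=T but ψ=F.

No, they are not logically equivalent.


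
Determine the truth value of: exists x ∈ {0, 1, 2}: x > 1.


Evaluate the predicate on each element: 0:False, 1:False, 2:True.
Witness x = 2 satisfies the predicate.

True


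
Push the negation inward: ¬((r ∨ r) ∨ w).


De Morgan: the negation of a disjunction is the conjunction of the negations.
Distribute ¬ across ∨, flipping it to ∧, and negate each literal.

((¬r) ∧ (¬r)) ∧ (¬w)


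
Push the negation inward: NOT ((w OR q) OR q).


De Morgan: the negation of a disjunction is the conjunction of the negations.
Distribute NOT across OR, flipping it to AND, and negate each literal.

((NOT w) AND (NOT q)) AND (NOT q)


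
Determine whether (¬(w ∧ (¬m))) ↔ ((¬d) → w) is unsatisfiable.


Truth table over {d, m, w}:
d | m | w | φ
-------------
F | F | F | F
T | F | F | T
F | T | F | F
T | T | F | T
F | F | T | F
T | F | T | F
F | T | T | T
T | T | T | T
Satisfying assignment at row 2: d=T, m=F, w=F gives T.

No, it is not a contradiction.


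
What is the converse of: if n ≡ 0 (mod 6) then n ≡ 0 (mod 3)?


The converse of (P → Q) is (Q → P). It is not in general equivalent to the original.
Here P = 'n ≡ 0 (mod 6)' and Q = 'n ≡ 0 (mod 3)'.

If n ≡ 0 (mod 3), then n ≡ 0 (mod 6).


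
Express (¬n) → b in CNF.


Step 1: Rewrite (¬n) → b as ¬(¬n) ∨ b.
Step 2: Eliminate any double negations (¬¬X = X).

n ∨ b


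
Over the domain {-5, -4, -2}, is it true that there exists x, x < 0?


Evaluate the predicate on each element: -5:T, -4:T, -2:T.
Witness x = -5 satisfies the predicate.

T


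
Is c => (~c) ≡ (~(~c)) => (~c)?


Compare truth tables:
c | φ | ψ
---------
False | True | True
True | False | False
The columns φ and ψ agree on every row.

Yes, they are logically equivalent.


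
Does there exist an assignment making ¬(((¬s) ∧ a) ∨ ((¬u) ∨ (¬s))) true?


Search for a satisfying assignment over {a, s, u}.
Try a=F, s=T, u=T: the formula evaluates to T.
A satisfying assignment exists.

Satisfiable.


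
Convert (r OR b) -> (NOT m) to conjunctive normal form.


Step 1: Rewrite as ¬(r ∨ b) ∨ (¬m) = (¬r ∧ ¬b) ∨ (¬m).
Step 2: Distribute ∨ over ∧.

((NOT r) OR (NOT m)) AND ((NOT b) OR (NOT m))


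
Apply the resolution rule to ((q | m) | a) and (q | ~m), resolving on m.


The clauses contain complementary literals m and ~m.
Resolution eliminates this pair and disjoins the remaining literals (merging duplicates).

(q | a)


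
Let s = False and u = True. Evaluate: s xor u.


Exclusive or is true when exactly one operand is true.
Substitute: s=False, u=True.
False xor True evaluates to True.

True


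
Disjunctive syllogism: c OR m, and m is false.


Disjunctive syllogism: from (P ∨ Q) and ¬P, infer Q.
One disjunct, 'm', is ruled out; the other must hold.

c


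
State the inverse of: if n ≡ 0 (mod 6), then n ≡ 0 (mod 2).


The inverse of (P → Q) is (¬P → ¬Q). It is equivalent to the converse, not to the original.
Here P = 'n ≡ 0 (mod 6)' and Q = 'n ≡ 0 (mod 2)'.

If not (n ≡ 0 (mod 6)), then not (n ≡ 0 (mod 2)).


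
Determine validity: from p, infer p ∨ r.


This matches the form of disjunction introduction: the conclusion follows in every model of the premises.

Valid.


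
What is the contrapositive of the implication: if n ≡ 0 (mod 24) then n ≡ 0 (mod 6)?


The contrapositive of (P → Q) is (¬Q → ¬P); it is logically equivalent to the original.
Here P = 'n ≡ 0 (mod 24)' and Q = 'n ≡ 0 (mod 6)'.

If not (n ≡ 0 (mod 6)), then not (n ≡ 0 (mod 24)).


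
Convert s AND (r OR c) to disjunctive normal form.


Step 1: Distribute ∧ over ∨: s ∧ (r ∨ c) = (s ∧ r) ∨ (s ∧ c).

(s AND r) OR (s AND c)


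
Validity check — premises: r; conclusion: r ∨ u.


This matches the form of disjunction introduction: the conclusion follows in every model of the premises.

Valid.


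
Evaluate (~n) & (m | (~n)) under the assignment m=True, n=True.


Substitute m=True, n=True:
~n = False
~n = False
m | (~n) = True | False = True
(~n) & (m | (~n)) = False & True = False

False


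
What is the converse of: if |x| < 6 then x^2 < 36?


The converse of (P → Q) is (Q → P). It is not in general equivalent to the original.
Here P = '|x| < 6' and Q = 'x^2 < 36'.

If x^2 < 36, then |x| < 6.


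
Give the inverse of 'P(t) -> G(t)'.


The inverse of (P → Q) is (¬P → ¬Q). It is equivalent to the converse, not to the original.
Here P = 'P(t)' and Q = 'G(t)'.

If not (P(t)), then not (G(t)).


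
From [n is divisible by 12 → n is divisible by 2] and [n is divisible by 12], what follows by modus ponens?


Modus ponens: from (P → Q) and P, infer Q.
P = 'n is divisible by 12' is asserted, and P → Q holds, so Q follows.

n is divisible by 2.


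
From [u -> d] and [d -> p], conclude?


Hypothetical syllogism: from (P → Q) and (Q → R), infer (P → R).
Chain the two implications through the shared middle term 'd'.

u -> p


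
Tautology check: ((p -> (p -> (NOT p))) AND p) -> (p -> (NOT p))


Build the truth table over {p}:
p | φ
-----
F | T
T | T
Every row evaluates to true.

Yes, it is a tautology.


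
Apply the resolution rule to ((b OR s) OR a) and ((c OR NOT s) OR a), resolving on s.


The clauses contain complementary literals s and NOTs.
Resolution eliminates this pair and disjoins the remaining literals (merging duplicates).

((a OR b) OR c)


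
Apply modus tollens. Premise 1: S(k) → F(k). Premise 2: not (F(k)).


Modus tollens: from (P → Q) and ¬Q, infer ¬P.
Q = 'F(k)' is denied; since P → Q, P must also fail.

Not (S(k)).


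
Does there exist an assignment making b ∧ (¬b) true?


Check all 2 assignments over {b}:
b | φ
-----
F | F
T | F
No assignment makes the formula true.

Unsatisfiable.


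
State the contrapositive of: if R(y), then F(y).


The contrapositive of (P → Q) is (¬Q → ¬P); it is logically equivalent to the original.
Here P = 'R(y)' and Q = 'F(y)'.

If not (F(y)), then not (R(y)).


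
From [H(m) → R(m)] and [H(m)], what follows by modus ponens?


Modus ponens: from (P → Q) and P, infer Q.
P = 'H(m)' is asserted, and P → Q holds, so Q follows.

R(m).


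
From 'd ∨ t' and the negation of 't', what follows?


Disjunctive syllogism: from (P ∨ Q) and ¬P, infer Q.
One disjunct, 't', is ruled out; the other must hold.

d


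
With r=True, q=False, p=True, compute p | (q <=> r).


Substitute r=True, q=False, p=True:
q <=> r = False <=> True = False
p | (q <=> r) = True | False = True

True


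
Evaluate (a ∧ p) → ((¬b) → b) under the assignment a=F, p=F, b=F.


Substitute a=F, p=F, b=F:
a ∧ p = F ∧ F = F
¬b = T
(¬b) → b = T → F = F
(a ∧ p) → ((¬b) → b) = F → F = T

T


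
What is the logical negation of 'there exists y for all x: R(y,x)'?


Negation flips each quantifier (∀↔∃) and negates the inner predicate.
¬(there exists y for all x: φ) = for all y there exists x: ¬φ.

for all y there exists x: NOT(R(y,x))


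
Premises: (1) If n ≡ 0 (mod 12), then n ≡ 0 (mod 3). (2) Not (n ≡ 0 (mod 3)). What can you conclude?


Modus tollens: from (P → Q) and ¬Q, infer ¬P.
Q = 'n ≡ 0 (mod 3)' is denied; since P → Q, P must also fail.

Not (n ≡ 0 (mod 12)).


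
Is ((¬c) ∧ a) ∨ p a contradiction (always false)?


Truth table over {a, c, p}:
a | c | p | φ
-------------
F | F | F | F
T | F | F | T
F | T | F | F
T | T | F | F
F | F | T | T
T | F | T | T
F | T | T | T
T | T | T | T
Satisfying assignment at row 2: a=T, c=F, p=F gives T.

No, it is not a contradiction.


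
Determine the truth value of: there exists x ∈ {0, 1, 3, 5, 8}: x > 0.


Evaluate the predicate on each element: 0:F, 1:T, 3:T, 5:T, 8:T.
Witness x = 1 satisfies the predicate.

T


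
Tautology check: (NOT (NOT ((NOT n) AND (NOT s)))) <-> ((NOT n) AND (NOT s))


Build the truth table over {n, s}:
n | s | φ
---------
F | F | T
T | F | T
F | T | T
T | T | T
Every row evaluates to true.

Yes, it is a tautology.


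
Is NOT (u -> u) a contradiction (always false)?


Truth table over {u}:
u | φ
-----
F | F
T | F
Every row is false.

Yes, it is a contradiction.


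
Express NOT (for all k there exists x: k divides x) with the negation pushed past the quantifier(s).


Negation flips each quantifier (∀↔∃) and negates the inner predicate.
¬(for all k there exists x: φ) = there exists k for all x: ¬φ.

there exists k for all x: NOT(k divides x)


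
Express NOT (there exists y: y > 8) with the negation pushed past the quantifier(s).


¬(for all x: φ) = there exists x: ¬φ, and ¬(there exists x: φ) = for all x: ¬φ.
Apply to the existential statement.

for all y: NOT(y > 8)


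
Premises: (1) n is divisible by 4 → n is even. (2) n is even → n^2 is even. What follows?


Hypothetical syllogism: from (P → Q) and (Q → R), infer (P → R).
Chain the two implications through the shared middle term 'n is even'.

n is divisible by 4 → n^2 is even
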